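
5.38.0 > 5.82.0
False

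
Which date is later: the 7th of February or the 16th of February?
the 16th of February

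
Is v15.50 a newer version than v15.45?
Yes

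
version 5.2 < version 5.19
True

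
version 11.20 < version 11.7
False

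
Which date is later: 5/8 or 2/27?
5/8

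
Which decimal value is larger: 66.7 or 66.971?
66.971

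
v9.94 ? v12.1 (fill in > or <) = <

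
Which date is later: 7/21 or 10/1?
10/1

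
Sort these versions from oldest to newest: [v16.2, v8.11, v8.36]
[v8.11, v8.36, v16.2]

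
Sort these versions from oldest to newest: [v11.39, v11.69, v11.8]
[v11.8, v11.39, v11.69]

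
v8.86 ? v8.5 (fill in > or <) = >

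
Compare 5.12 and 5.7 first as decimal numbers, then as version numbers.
As decimals: 5.12 < 5.7. As versions: v5.12 > v5.7 (minor version 12 > 7).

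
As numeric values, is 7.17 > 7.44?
False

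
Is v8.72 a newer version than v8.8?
Yes. Version numbers are compared segment by segment as integers, not as decimals: minor version 72 > 8, so v8.72 > v8.8 (even though the decimal 8.72 < 8.8).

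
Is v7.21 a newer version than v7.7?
Yes. Version numbers are compared segment by segment as integers, not as decimals: minor version 21 > 7, so v7.21 > v7.7 (even though the decimal 7.21 < 7.7).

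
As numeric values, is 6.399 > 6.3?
True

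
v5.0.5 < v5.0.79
True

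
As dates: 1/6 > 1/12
False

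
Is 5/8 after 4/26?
Yes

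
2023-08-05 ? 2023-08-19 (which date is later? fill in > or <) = <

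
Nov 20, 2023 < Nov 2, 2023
False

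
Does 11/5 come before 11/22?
Yes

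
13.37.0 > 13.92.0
False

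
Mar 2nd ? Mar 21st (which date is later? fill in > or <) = <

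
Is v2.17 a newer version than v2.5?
Yes. Version numbers are compared segment by segment as integers, not as decimals: minor version 17 > 5, so v2.17 > v2.5 (even though the decimal 2.17 < 2.5).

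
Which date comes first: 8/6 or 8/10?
8/6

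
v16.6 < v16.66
True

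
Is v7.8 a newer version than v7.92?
No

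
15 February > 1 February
True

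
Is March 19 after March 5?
Yes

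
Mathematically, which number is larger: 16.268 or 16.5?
16.5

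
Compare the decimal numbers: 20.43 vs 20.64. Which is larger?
20.64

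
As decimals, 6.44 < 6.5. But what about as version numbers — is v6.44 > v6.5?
True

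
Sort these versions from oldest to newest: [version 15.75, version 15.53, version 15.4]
[version 15.4, version 15.53, version 15.75]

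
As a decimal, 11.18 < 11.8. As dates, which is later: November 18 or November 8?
November 18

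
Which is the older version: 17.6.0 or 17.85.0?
17.6.0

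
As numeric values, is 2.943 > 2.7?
True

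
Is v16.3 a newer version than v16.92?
No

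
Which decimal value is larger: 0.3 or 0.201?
0.3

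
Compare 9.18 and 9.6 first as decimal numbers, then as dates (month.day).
As decimals: 9.18 < 9.6. As dates: 9/18 is later than 9/6 (day 18 > day 6).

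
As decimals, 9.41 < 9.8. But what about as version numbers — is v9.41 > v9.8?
True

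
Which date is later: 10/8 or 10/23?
10/23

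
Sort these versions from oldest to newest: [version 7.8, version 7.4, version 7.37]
[version 7.4, version 7.8, version 7.37]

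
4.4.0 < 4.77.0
True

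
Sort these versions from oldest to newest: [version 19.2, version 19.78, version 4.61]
[version 4.61, version 19.2, version 19.78]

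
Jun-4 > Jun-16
False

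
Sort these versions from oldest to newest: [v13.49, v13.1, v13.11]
[v13.1, v13.11, v13.49]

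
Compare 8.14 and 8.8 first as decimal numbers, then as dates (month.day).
As decimals: 8.14 < 8.8. As dates: 8/14 is later than 8/8 (day 14 > day 8).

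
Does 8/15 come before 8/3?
No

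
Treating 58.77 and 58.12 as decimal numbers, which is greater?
58.77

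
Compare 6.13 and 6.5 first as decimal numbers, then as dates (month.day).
As decimals: 6.13 < 6.5. As dates: 6/13 is later than 6/5 (day 13 > day 5).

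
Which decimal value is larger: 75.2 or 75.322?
75.322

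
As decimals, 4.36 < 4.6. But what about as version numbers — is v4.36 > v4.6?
True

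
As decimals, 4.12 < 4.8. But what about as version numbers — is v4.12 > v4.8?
True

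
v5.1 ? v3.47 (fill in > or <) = >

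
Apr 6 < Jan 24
False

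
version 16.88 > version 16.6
True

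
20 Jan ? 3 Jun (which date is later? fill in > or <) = <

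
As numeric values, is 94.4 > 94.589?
False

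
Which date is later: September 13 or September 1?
September 13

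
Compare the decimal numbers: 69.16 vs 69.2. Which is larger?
69.2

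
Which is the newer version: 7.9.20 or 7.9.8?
7.9.20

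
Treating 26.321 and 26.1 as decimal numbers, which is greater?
26.321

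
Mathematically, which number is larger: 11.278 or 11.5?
11.5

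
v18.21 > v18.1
True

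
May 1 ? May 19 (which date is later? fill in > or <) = <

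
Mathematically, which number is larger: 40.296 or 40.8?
40.8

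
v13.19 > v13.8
True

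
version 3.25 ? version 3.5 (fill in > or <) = >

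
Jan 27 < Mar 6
True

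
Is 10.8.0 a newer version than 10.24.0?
No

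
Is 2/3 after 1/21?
Yes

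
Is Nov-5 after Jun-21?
Yes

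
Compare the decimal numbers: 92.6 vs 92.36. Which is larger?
92.6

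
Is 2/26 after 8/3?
No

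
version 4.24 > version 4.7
True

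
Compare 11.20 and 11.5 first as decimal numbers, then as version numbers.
As decimals: 11.20 < 11.5. As versions: v11.20 > v11.5 (minor version 20 > 5).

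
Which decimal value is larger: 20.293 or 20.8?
20.8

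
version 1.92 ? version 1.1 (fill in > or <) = >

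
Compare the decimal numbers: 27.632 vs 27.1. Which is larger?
27.632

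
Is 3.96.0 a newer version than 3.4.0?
Yes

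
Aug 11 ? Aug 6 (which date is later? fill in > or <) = >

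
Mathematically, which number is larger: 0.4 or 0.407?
0.407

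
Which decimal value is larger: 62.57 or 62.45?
62.57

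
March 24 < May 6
True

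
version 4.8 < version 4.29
True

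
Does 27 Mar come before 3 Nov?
Yes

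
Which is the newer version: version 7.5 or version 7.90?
version 7.90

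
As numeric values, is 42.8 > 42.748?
True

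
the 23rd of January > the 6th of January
True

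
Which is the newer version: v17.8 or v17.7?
v17.8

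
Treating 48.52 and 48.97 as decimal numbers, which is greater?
48.97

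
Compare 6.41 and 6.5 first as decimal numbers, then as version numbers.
As decimals: 6.41 < 6.5. As versions: v6.41 > v6.5 (minor version 41 > 5).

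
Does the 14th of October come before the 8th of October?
No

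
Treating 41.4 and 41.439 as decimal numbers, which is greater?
41.439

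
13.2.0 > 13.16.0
False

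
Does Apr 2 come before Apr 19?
Yes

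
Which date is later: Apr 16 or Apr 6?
Apr 16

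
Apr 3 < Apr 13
True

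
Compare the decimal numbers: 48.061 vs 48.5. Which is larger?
48.5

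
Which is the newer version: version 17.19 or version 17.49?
version 17.49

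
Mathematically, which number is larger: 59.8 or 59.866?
59.866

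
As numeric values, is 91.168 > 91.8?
False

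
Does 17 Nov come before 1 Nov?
No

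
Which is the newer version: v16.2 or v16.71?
v16.71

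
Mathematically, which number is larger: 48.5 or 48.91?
48.91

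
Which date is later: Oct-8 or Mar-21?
Oct-8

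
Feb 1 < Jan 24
False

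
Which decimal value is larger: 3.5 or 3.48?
3.5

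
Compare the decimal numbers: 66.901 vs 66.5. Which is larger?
66.901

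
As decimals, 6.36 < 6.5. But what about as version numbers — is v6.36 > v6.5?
True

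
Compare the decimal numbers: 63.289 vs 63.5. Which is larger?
63.5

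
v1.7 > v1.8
False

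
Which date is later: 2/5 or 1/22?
2/5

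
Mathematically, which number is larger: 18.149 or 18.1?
18.149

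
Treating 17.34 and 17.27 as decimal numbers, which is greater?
17.34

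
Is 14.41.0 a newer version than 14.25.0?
Yes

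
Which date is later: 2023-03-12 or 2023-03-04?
2023-03-12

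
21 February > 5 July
False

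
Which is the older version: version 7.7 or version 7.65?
version 7.7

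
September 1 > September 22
False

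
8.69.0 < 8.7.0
False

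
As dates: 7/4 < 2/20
False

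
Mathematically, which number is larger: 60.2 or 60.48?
60.48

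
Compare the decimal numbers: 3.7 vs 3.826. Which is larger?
3.826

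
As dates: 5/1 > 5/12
False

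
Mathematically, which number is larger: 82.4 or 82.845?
82.845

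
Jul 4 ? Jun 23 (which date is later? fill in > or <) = >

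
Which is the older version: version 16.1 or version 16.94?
version 16.1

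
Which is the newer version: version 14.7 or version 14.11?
version 14.11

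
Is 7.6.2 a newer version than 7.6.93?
No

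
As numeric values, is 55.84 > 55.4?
True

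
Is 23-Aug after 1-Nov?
No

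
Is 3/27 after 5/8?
No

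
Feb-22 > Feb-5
True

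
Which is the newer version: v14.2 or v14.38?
v14.38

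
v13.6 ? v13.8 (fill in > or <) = <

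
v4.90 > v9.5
False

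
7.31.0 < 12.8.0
True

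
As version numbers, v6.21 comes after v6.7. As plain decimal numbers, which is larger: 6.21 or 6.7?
6.7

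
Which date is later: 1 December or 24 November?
1 December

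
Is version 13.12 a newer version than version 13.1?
Yes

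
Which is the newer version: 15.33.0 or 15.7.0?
15.33.0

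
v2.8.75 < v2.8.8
False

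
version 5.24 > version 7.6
False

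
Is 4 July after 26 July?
No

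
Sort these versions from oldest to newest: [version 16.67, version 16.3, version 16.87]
[version 16.3, version 16.67, version 16.87]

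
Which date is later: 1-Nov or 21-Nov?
21-Nov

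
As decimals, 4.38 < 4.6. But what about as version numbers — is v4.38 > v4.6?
True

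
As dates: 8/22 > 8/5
True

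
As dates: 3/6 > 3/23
False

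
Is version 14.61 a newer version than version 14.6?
Yes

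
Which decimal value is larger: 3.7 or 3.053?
3.7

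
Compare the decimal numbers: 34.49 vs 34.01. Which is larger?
34.49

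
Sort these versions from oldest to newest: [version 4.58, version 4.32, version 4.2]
[version 4.2, version 4.32, version 4.58]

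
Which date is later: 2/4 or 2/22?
2/22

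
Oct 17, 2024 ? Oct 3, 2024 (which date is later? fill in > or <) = >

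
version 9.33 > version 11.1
False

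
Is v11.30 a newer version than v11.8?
Yes. Version numbers are compared segment by segment as integers, not as decimals: minor version 30 > 8, so v11.30 > v11.8 (even though the decimal 11.30 < 11.8).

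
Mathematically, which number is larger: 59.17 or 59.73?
59.73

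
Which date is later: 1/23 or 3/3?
3/3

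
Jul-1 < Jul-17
True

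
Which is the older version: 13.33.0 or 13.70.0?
13.33.0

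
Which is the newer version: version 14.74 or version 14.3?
version 14.74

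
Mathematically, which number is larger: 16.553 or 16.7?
16.7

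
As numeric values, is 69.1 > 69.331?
False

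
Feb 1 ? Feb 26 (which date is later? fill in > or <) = <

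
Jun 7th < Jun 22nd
True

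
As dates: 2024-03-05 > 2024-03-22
False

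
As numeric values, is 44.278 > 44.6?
False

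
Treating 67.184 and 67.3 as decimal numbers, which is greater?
67.3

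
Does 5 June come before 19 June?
Yes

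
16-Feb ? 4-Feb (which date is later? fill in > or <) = >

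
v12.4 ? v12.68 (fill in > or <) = <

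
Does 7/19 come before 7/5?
No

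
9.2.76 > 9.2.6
True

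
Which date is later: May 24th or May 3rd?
May 24th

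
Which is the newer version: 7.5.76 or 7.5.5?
7.5.76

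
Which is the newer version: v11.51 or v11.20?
v11.51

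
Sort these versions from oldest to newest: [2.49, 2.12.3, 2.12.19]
[2.12.3, 2.12.19, 2.49]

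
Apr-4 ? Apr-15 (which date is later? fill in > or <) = <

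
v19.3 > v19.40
False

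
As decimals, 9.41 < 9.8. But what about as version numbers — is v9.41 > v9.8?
True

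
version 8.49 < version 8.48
False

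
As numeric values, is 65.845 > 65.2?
True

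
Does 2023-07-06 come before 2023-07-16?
Yes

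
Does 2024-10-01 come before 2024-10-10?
Yes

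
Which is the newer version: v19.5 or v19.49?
v19.49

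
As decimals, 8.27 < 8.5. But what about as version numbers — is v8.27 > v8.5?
True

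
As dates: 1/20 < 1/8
False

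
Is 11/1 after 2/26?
Yes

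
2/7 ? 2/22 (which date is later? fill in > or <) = <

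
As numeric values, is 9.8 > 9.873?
False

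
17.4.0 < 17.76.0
True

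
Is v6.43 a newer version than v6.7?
Yes. Version numbers are compared segment by segment as integers, not as decimals: minor version 43 > 7, so v6.43 > v6.7 (even though the decimal 6.43 < 6.7).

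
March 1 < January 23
False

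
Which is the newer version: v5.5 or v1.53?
v5.5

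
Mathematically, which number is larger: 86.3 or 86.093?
86.3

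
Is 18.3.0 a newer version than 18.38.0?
No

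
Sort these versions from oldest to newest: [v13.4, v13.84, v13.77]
[v13.4, v13.77, v13.84]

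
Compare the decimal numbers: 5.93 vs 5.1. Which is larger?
5.93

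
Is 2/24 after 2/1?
Yes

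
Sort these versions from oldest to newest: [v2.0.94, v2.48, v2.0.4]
[v2.0.4, v2.0.94, v2.48]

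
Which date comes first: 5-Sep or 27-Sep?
5-Sep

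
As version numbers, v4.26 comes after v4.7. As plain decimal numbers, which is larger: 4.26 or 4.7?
4.7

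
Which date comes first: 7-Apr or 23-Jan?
23-Jan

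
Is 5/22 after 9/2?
No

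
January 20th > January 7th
True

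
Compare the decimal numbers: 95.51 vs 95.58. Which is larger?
95.58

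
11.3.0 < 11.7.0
True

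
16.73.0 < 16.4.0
False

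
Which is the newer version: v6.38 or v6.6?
v6.38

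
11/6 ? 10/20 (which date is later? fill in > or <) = >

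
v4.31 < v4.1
False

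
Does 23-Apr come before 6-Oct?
Yes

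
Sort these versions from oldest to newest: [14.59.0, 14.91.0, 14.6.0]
[14.6.0, 14.59.0, 14.91.0]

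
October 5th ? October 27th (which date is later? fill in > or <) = <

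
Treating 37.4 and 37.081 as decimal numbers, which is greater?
37.4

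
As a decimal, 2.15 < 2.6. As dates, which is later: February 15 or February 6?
February 15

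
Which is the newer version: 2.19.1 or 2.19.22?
2.19.22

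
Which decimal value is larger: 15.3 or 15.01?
15.3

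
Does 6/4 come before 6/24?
Yes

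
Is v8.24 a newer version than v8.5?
Yes. Version numbers are compared segment by segment as integers, not as decimals: minor version 24 > 5, so v8.24 > v8.5 (even though the decimal 8.24 < 8.5).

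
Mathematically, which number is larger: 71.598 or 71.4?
71.598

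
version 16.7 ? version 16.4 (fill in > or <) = >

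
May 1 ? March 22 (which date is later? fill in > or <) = >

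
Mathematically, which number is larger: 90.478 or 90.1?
90.478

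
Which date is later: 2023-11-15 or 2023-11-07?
2023-11-15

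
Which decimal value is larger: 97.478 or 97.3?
97.478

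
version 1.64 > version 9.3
False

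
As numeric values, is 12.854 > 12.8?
True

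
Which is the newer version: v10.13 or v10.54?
v10.54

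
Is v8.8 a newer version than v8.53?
No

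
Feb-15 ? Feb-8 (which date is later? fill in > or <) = >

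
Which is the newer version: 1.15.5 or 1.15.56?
1.15.56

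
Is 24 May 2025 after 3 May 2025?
Yes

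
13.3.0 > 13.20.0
False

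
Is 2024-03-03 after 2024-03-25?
No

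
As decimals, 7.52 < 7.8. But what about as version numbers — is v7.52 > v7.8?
True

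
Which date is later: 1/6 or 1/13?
1/13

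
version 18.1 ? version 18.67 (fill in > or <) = <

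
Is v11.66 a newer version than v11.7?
Yes. Version numbers are compared segment by segment as integers, not as decimals: minor version 66 > 7, so v11.66 > v11.7 (even though the decimal 11.66 < 11.7).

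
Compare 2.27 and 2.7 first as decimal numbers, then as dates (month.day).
As decimals: 2.27 < 2.7. As dates: 2/27 is later than 2/7 (day 27 > day 7).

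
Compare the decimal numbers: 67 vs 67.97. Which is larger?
67.97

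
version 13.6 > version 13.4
True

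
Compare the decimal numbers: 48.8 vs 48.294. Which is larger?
48.8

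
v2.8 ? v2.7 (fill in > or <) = >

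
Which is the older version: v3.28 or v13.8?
v3.28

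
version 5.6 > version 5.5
True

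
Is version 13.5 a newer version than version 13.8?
No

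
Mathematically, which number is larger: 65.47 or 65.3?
65.47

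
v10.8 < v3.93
False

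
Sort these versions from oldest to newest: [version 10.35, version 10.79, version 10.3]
[version 10.3, version 10.35, version 10.79]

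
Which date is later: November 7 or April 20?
November 7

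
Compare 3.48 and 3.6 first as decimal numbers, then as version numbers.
As decimals: 3.48 < 3.6. As versions: v3.48 > v3.6 (minor version 48 > 6).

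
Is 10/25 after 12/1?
No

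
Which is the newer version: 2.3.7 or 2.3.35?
2.3.35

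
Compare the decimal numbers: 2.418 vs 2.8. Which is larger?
2.8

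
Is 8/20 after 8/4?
Yes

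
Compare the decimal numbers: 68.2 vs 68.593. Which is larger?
68.593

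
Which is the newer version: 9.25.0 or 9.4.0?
9.25.0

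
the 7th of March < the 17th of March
True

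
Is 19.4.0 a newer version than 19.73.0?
No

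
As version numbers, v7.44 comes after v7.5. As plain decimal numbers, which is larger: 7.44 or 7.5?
7.5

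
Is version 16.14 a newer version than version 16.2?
Yes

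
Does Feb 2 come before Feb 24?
Yes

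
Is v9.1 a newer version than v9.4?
No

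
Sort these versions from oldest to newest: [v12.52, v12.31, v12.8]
[v12.8, v12.31, v12.52]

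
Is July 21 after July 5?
Yes. Day 21 comes after day 5 in July — this is a date comparison, not a decimal one (the decimal 7.21 would be smaller than 7.5).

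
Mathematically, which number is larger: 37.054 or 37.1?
37.1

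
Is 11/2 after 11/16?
No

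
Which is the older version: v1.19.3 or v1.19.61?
v1.19.3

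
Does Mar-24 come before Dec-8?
Yes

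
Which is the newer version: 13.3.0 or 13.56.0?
13.56.0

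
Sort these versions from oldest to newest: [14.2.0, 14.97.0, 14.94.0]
[14.2.0, 14.94.0, 14.97.0]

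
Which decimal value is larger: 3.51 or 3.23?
3.51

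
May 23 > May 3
True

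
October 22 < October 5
False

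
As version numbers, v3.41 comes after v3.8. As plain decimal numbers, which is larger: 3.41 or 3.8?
3.8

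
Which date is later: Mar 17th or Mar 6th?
Mar 17th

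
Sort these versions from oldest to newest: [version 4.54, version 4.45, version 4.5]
[version 4.5, version 4.45, version 4.54]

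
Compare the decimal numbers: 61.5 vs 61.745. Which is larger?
61.745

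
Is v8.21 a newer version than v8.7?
Yes. Version numbers are compared segment by segment as integers, not as decimals: minor version 21 > 7, so v8.21 > v8.7 (even though the decimal 8.21 < 8.7).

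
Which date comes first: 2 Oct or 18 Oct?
2 Oct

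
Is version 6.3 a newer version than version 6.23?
No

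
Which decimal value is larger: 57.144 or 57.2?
57.2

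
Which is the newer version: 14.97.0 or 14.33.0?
14.97.0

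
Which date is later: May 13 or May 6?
May 13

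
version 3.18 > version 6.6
False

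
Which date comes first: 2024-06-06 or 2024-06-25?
2024-06-06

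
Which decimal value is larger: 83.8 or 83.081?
83.8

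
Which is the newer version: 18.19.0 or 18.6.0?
18.19.0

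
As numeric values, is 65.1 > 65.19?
False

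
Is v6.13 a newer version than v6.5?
Yes. Version numbers are compared segment by segment as integers, not as decimals: minor version 13 > 5, so v6.13 > v6.5 (even though the decimal 6.13 < 6.5).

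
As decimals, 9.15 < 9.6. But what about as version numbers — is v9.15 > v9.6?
True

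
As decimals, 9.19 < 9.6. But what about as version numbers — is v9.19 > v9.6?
True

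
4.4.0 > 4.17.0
False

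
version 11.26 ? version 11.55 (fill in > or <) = <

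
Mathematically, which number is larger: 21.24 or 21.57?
21.57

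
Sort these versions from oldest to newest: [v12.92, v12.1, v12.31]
[v12.1, v12.31, v12.92]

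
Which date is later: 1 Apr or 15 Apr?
15 Apr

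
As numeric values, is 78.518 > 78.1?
True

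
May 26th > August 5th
False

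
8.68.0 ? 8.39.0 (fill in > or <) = >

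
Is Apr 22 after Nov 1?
No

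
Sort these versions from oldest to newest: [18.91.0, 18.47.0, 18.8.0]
[18.8.0, 18.47.0, 18.91.0]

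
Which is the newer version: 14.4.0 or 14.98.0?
14.98.0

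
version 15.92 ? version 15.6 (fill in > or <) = >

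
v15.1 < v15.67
True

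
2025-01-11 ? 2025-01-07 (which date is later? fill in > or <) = >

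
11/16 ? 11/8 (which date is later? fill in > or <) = >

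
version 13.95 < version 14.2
True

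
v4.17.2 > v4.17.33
False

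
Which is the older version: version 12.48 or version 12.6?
version 12.6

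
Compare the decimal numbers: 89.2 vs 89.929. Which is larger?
89.929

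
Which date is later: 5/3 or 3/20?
5/3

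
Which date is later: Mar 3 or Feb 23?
Mar 3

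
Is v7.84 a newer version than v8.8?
No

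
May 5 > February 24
True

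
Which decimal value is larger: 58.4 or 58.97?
58.97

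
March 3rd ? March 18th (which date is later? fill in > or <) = <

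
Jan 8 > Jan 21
False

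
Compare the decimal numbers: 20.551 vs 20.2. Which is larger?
20.551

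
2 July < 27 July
True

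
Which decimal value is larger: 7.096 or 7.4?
7.4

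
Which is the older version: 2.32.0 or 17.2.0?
2.32.0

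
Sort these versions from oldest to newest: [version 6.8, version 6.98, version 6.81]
[version 6.8, version 6.81, version 6.98]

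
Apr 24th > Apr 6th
True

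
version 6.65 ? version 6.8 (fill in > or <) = >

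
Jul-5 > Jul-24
False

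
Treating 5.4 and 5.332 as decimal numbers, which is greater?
5.4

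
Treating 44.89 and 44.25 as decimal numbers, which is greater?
44.89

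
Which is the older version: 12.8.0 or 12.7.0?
12.7.0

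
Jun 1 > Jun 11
False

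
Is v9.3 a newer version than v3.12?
Yes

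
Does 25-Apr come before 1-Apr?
No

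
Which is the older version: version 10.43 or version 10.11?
version 10.11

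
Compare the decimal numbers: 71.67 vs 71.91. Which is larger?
71.91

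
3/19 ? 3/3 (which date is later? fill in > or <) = >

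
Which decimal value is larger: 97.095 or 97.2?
97.2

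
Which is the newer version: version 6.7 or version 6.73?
version 6.73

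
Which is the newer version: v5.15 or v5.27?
v5.27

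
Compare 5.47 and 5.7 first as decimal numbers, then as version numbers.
As decimals: 5.47 < 5.7. As versions: v5.47 > v5.7 (minor version 47 > 7).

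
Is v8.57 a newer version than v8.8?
Yes. Version numbers are compared segment by segment as integers, not as decimals: minor version 57 > 8, so v8.57 > v8.8 (even though the decimal 8.57 < 8.8).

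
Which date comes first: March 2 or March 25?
March 2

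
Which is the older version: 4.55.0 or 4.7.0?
4.7.0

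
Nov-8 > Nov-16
False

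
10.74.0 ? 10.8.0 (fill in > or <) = >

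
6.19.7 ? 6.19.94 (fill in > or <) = <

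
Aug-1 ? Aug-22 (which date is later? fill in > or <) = <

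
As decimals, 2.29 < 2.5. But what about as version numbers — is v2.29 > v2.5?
True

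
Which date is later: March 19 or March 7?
March 19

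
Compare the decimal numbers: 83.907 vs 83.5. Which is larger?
83.907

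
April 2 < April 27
True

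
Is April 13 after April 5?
Yes. Day 13 comes after day 5 in April — this is a date comparison, not a decimal one (the decimal 4.13 would be smaller than 4.5).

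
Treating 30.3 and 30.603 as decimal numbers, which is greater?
30.603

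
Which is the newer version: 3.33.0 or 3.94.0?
3.94.0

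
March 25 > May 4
False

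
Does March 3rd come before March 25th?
Yes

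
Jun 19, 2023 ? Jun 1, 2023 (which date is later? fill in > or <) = >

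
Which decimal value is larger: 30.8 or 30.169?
30.8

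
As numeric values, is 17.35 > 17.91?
False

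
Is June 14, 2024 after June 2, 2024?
Yes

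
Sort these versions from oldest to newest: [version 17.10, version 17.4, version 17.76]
[version 17.4, version 17.10, version 17.76]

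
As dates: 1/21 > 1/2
True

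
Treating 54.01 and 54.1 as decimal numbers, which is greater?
54.1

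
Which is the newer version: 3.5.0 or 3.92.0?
3.92.0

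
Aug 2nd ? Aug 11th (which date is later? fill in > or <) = <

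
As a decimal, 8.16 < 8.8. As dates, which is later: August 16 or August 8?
August 16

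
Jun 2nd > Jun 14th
False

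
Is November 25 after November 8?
Yes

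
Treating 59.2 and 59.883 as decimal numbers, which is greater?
59.883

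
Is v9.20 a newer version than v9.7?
Yes. Version numbers are compared segment by segment as integers, not as decimals: minor version 20 > 7, so v9.20 > v9.7 (even though the decimal 9.20 < 9.7).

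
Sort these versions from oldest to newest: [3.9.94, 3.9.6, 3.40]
[3.9.6, 3.9.94, 3.40]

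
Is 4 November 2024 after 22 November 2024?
No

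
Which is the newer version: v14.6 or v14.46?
v14.46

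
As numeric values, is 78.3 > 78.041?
True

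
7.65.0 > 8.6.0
False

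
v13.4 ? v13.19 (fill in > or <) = <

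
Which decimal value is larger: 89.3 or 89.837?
89.837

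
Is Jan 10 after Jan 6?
Yes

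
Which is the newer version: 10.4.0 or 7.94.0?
10.4.0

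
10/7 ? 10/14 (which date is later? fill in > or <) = <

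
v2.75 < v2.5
False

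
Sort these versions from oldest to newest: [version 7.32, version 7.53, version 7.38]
[version 7.32, version 7.38, version 7.53]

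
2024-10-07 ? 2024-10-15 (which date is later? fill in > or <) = <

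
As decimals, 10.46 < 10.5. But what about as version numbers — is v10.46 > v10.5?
True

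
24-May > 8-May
True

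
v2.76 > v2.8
True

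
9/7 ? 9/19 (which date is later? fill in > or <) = <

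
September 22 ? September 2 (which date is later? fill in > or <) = >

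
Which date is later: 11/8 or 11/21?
11/21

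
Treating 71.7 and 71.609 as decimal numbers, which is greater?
71.7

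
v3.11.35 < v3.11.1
False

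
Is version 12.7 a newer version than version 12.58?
No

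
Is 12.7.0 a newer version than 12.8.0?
No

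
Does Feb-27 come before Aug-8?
Yes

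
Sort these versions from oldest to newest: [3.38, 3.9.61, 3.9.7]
[3.9.7, 3.9.61, 3.38]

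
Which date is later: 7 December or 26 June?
7 December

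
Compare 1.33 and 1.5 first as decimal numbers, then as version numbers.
As decimals: 1.33 < 1.5. As versions: v1.33 > v1.5 (minor version 33 > 5).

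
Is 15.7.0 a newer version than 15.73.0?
No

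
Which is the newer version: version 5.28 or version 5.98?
version 5.98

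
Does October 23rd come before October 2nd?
No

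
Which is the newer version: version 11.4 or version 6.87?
version 11.4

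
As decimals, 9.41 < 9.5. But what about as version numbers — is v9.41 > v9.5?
True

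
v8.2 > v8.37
False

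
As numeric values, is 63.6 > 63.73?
False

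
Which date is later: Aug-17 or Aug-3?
Aug-17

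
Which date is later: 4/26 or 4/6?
4/26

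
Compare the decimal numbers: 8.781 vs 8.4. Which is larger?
8.781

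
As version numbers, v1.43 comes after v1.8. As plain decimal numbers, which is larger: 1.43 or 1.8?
1.8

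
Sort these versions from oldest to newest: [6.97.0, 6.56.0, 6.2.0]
[6.2.0, 6.56.0, 6.97.0]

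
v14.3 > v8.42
True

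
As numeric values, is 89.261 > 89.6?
False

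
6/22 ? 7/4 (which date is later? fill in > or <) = <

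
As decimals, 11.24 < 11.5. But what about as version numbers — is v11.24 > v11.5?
True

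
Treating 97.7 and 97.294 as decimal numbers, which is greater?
97.7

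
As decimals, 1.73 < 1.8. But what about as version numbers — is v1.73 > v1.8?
True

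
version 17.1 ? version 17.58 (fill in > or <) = <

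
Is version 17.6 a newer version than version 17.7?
No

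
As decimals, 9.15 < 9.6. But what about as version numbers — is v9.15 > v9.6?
True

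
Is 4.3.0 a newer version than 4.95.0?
No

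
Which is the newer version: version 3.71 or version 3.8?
version 3.71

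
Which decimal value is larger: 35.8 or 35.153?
35.8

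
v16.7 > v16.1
True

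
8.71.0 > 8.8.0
True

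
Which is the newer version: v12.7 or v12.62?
v12.62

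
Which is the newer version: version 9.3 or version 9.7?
version 9.7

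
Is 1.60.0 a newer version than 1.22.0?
Yes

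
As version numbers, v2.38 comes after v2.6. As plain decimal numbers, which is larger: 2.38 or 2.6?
2.6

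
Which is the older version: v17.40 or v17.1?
v17.1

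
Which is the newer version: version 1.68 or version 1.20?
version 1.68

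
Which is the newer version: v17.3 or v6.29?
v17.3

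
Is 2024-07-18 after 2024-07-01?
Yes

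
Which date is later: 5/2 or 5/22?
5/22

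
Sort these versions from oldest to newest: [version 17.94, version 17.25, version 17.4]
[version 17.4, version 17.25, version 17.94]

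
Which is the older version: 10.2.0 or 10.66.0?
10.2.0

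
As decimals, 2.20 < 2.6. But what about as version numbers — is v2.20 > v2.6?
True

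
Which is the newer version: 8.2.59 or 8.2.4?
8.2.59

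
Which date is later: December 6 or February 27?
December 6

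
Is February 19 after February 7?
Yes. Day 19 comes after day 7 in February — this is a date comparison, not a decimal one (the decimal 2.19 would be smaller than 2.7).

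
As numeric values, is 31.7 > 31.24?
True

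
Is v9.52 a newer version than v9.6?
Yes. Version numbers are compared segment by segment as integers, not as decimals: minor version 52 > 6, so v9.52 > v9.6 (even though the decimal 9.52 < 9.6).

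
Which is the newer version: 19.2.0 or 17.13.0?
19.2.0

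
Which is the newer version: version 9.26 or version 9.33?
version 9.33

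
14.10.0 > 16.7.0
False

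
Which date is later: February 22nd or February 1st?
February 22nd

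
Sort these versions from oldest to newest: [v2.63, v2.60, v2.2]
[v2.2, v2.60, v2.63]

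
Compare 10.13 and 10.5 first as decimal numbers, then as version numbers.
As decimals: 10.13 < 10.5. As versions: v10.13 > v10.5 (minor version 13 > 5).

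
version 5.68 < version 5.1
False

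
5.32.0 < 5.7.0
False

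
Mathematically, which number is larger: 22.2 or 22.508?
22.508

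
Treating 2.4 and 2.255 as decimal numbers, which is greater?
2.4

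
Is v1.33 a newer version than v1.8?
Yes. Version numbers are compared segment by segment as integers, not as decimals: minor version 33 > 8, so v1.33 > v1.8 (even though the decimal 1.33 < 1.8).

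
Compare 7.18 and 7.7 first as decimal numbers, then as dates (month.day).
As decimals: 7.18 < 7.7. As dates: 7/18 is later than 7/7 (day 18 > day 7).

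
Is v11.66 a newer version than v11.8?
Yes. Version numbers are compared segment by segment as integers, not as decimals: minor version 66 > 8, so v11.66 > v11.8 (even though the decimal 11.66 < 11.8).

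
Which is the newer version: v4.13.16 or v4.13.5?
v4.13.16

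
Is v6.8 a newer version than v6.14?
No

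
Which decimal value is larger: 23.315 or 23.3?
23.315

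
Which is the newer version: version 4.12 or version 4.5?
version 4.12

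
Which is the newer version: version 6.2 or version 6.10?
version 6.10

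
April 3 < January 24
False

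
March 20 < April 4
True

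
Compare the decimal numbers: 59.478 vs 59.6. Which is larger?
59.6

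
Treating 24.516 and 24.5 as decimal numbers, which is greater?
24.516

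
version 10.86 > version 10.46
True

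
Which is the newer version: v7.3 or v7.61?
v7.61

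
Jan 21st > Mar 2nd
False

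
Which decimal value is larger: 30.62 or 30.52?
30.62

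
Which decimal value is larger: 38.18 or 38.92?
38.92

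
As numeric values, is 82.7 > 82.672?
True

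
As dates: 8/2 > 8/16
False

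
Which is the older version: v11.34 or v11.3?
v11.3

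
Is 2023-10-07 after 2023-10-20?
No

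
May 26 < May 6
False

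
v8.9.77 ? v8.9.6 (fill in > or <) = >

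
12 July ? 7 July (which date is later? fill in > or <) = >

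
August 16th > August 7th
True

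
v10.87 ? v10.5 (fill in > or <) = >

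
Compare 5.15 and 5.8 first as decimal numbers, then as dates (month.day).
As decimals: 5.15 < 5.8. As dates: 5/15 is later than 5/8 (day 15 > day 8).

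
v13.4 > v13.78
False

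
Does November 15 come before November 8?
No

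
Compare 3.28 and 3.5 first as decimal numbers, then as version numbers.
As decimals: 3.28 < 3.5. As versions: v3.28 > v3.5 (minor version 28 > 5).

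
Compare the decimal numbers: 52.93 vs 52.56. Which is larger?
52.93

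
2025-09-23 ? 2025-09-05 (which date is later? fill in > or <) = >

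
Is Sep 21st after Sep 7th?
Yes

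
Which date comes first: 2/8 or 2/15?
2/8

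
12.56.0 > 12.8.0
True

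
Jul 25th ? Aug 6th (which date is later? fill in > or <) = <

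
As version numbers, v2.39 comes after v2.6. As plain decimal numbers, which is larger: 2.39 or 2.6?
2.6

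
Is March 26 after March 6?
Yes. Day 26 comes after day 6 in March — this is a date comparison, not a decimal one (the decimal 3.26 would be smaller than 3.6).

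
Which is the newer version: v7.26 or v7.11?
v7.26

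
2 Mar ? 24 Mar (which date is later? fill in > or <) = <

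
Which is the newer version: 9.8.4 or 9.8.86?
9.8.86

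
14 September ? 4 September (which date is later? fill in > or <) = >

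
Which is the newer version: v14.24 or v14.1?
v14.24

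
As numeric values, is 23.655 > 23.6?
True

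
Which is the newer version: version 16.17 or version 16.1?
version 16.17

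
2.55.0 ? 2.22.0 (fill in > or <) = >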